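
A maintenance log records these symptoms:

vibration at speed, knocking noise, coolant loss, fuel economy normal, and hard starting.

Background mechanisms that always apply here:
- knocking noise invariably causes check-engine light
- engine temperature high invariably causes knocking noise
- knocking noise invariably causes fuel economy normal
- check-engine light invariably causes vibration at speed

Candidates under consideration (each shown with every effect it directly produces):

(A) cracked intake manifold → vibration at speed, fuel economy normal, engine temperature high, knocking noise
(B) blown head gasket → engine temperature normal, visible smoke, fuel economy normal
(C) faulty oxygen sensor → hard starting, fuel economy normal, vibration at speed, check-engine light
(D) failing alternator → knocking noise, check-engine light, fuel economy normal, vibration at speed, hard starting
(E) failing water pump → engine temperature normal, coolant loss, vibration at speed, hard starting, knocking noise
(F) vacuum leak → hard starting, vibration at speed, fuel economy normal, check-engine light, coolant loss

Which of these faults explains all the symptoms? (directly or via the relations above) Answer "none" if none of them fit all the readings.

E

Testing each hypothesis:
(A) cracked intake manifold — vibration at speed match; knocking noise match; coolant loss miss; fuel economy normal match; hard starting miss
(B) blown head gasket — vibration at speed miss; knocking noise miss; coolant loss miss; fuel economy normal match; hard starting miss
(C) faulty oxygen sensor — does not account for knocking noise, coolant loss
(D) failing alternator — vibration at speed match; knocking noise match; coolant loss miss; fuel economy normal match; hard starting match
(E) failing water pump — accounts for every observation (fuel economy normal via knocking noise → fuel economy normal)
(F) vacuum leak — vibration at speed match; knocking noise miss; coolant loss match; fuel economy normal match; hard starting match
(E) is the only candidate with no mismatches.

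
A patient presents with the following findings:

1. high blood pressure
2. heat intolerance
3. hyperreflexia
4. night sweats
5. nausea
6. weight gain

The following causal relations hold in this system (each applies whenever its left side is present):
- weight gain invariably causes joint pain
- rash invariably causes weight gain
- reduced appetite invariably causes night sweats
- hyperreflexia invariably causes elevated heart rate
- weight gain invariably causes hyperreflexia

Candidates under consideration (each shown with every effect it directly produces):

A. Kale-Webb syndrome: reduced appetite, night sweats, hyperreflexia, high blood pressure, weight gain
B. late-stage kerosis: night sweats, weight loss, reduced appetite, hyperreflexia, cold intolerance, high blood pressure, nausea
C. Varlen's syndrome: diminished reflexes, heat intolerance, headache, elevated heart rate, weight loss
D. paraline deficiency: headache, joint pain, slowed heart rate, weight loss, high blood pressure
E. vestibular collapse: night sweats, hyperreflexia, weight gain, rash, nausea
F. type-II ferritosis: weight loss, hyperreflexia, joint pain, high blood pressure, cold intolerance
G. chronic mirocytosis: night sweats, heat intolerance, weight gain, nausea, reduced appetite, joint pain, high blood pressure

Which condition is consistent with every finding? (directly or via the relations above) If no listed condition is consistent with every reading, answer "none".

Testing each hypothesis:
(A) Kale-Webb syndrome — does not account for heat intolerance, nausea
(B) late-stage kerosis — high blood pressure yes; heat intolerance NO; hyperreflexia yes; night sweats yes; nausea yes; weight gain NO
(C) Varlen's syndrome — fails on high blood pressure, hyperreflexia, night sweats, nausea, weight gain (predicts diminished reflexes, not hyperreflexia; predicts weight loss, not weight gain)
(D) paraline deficiency — fails on heat intolerance, hyperreflexia, night sweats, nausea, weight gain (predicts weight loss, not weight gain)
(E) vestibular collapse — does not account for high blood pressure, heat intolerance
(F) type-II ferritosis — high blood pressure yes; heat intolerance NO; hyperreflexia yes; night sweats NO; nausea NO; weight gain NO
(G) chronic mirocytosis — accounts for every observation (hyperreflexia through weight gain → hyperreflexia)
(G) is the only candidate with no mismatches.

G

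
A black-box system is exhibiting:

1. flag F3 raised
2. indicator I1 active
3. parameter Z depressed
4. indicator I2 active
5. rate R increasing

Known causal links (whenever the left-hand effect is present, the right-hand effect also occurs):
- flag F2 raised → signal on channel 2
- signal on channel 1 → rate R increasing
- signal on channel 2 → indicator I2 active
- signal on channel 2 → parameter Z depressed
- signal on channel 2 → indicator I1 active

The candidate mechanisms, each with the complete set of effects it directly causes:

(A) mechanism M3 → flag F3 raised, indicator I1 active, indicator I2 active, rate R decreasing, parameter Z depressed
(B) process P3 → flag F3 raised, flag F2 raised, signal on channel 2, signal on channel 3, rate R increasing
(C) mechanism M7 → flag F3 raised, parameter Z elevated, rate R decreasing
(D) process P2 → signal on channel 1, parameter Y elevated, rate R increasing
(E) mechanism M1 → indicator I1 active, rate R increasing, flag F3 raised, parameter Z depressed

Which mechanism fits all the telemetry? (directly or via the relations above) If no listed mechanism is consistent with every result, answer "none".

Testing each hypothesis:
(A) mechanism M3 — flag F3 raised +; indicator I1 active +; parameter Z depressed +; indicator I2 active +; rate R increasing -
(B) process P3 — flag F3 raised +; indicator I1 active + (via signal on channel 2 → indicator I1 active); parameter Z depressed + (via signal on channel 2 → parameter Z depressed); indicator I2 active + (via signal on channel 2 → indicator I2 active); rate R increasing +
(C) mechanism M7 — fails on indicator I1 active, parameter Z depressed, indicator I2 active, rate R increasing (predicts parameter Z elevated, not parameter Z depressed; predicts rate R decreasing, not rate R increasing)
(D) process P2 — does not account for flag F3 raised, indicator I1 active, parameter Z depressed, indicator I2 active
(E) mechanism M1 — does not account for indicator I2 active
Only (B) is consistent with every observation.

B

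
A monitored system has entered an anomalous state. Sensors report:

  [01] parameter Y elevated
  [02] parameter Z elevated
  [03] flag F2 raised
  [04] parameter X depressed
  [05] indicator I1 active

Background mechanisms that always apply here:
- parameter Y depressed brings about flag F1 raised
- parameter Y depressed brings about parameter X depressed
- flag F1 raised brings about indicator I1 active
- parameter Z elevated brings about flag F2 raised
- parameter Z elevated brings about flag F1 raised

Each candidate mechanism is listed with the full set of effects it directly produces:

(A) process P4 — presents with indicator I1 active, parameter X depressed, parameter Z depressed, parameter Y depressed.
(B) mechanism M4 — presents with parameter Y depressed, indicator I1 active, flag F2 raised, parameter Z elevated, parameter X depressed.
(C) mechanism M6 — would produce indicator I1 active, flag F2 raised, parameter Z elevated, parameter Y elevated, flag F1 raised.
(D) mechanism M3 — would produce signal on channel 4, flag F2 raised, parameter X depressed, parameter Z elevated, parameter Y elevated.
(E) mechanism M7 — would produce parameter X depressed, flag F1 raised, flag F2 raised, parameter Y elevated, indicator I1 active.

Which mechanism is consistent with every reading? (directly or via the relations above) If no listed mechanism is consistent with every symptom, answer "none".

For each candidate, compare predicted effects to what was observed:
(A) process P4 — parameter Y elevated NO; parameter Z elevated NO; flag F2 raised NO; parameter X depressed yes; indicator I1 active yes
(B) mechanism M4 — parameter Y elevated NO; parameter Z elevated yes; flag F2 raised yes; parameter X depressed yes; indicator I1 active yes
(C) mechanism M6 — does not account for parameter X depressed
(D) mechanism M3 — parameter Y elevated yes; parameter Z elevated yes; flag F2 raised yes; parameter X depressed yes; indicator I1 active yes (by parameter Z elevated → flag F1 raised → indicator I1 active)
(E) mechanism M7 — does not account for parameter Z elevated
Only (D) is consistent with every observation.

D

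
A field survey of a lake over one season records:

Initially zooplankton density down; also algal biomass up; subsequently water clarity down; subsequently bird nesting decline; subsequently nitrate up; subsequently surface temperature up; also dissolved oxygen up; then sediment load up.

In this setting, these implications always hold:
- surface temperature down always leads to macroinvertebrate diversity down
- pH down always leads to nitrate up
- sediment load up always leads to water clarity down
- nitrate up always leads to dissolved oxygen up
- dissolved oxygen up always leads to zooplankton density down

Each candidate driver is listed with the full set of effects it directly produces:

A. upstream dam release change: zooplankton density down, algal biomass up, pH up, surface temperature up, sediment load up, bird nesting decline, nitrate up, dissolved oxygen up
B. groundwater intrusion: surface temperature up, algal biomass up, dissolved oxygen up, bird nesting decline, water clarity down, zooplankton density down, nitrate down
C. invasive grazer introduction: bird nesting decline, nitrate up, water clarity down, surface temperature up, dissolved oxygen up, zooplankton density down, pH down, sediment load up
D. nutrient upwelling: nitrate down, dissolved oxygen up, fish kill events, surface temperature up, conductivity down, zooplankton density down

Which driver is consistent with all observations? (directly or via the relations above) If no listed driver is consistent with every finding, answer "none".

Testing each hypothesis:
(A) upstream dam release change — zooplankton density down ✓; algal biomass up ✓; water clarity down ✓ (via sediment load up → water clarity down); bird nesting decline ✓; nitrate up ✓; surface temperature up ✓; dissolved oxygen up ✓; sediment load up ✓
(B) groundwater intrusion — fails on nitrate up, sediment load up (predicts nitrate down, not nitrate up)
(C) invasive grazer introduction — zooplankton density down ✓; algal biomass up ✗; water clarity down ✓; bird nesting decline ✓; nitrate up ✓; surface temperature up ✓; dissolved oxygen up ✓; sediment load up ✓
(D) nutrient upwelling — fails on algal biomass up, water clarity down, bird nesting decline, nitrate up, sediment load up (predicts nitrate down, not nitrate up)
Only (A) is consistent with every observation.

A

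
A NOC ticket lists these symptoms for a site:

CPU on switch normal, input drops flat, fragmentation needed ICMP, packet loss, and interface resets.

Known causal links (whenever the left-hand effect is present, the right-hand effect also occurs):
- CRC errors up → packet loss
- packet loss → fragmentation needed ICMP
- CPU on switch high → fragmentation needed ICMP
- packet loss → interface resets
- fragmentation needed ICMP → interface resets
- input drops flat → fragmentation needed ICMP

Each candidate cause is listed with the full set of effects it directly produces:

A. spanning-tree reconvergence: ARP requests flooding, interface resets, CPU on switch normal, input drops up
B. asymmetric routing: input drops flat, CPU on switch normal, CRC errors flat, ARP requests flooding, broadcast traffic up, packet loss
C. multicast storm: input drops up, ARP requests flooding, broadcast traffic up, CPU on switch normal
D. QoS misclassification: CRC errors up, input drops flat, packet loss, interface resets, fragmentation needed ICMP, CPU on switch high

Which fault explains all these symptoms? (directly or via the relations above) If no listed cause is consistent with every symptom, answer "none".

Testing each hypothesis:
(A) spanning-tree reconvergence — fails on input drops flat, fragmentation needed ICMP, packet loss (predicts input drops up, not input drops flat)
(B) asymmetric routing — CPU on switch normal match; input drops flat match; fragmentation needed ICMP match (by packet loss → fragmentation needed ICMP); packet loss match; interface resets match (by packet loss → interface resets)
(C) multicast storm — fails on input drops flat, fragmentation needed ICMP, packet loss, interface resets (predicts input drops up, not input drops flat)
(D) QoS misclassification — CPU on switch normal miss; input drops flat match; fragmentation needed ICMP match; packet loss match; interface resets match
(B) is the only candidate with no mismatches.

B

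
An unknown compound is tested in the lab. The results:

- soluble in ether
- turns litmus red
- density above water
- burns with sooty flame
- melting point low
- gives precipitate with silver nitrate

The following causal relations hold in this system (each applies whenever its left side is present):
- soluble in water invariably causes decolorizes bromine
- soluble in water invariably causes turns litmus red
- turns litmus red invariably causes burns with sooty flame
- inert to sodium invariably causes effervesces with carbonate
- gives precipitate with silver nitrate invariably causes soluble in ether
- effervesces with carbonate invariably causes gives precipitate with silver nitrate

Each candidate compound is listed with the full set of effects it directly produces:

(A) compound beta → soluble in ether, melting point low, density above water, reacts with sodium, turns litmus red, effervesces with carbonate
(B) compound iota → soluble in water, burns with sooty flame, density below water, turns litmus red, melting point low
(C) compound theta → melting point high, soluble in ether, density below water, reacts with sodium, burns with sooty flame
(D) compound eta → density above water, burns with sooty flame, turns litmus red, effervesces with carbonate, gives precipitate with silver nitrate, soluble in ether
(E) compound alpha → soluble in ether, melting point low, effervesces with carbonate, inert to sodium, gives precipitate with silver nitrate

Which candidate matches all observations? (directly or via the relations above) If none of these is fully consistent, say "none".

Checking each candidate against the observations:
(A) compound beta — soluble in ether match; turns litmus red match; density above water match; burns with sooty flame match (via turns litmus red → burns with sooty flame); melting point low match; gives precipitate with silver nitrate match (via effervesces with carbonate → gives precipitate with silver nitrate)
(B) compound iota — fails on soluble in ether, density above water, gives precipitate with silver nitrate (predicts density below water, not density above water)
(C) compound theta — soluble in ether match; turns litmus red miss; density above water miss; burns with sooty flame match; melting point low miss; gives precipitate with silver nitrate miss
(D) compound eta — does not account for melting point low
(E) compound alpha — does not account for turns litmus red, density above water, burns with sooty flame
(A) alone accounts for all the evidence.

A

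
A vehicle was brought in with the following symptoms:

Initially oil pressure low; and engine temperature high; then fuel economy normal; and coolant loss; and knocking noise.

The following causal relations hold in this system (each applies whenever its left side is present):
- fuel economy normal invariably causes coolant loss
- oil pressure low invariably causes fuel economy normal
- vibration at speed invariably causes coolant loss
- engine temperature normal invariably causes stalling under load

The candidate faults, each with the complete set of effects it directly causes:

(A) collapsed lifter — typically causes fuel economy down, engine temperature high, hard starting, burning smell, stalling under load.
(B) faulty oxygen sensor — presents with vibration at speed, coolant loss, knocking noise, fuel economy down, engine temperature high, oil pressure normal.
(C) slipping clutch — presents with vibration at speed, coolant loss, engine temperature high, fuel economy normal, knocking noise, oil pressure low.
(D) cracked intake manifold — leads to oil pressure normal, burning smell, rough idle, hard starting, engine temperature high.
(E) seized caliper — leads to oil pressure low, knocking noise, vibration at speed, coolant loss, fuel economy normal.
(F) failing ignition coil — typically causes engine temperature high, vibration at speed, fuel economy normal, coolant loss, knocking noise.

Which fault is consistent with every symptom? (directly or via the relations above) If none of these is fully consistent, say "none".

C

Testing each hypothesis:
(A) collapsed lifter — oil pressure low -; engine temperature high +; fuel economy normal -; coolant loss -; knocking noise -
(B) faulty oxygen sensor — oil pressure low -; engine temperature high +; fuel economy normal -; coolant loss +; knocking noise +
(C) slipping clutch — oil pressure low +; engine temperature high +; fuel economy normal +; coolant loss +; knocking noise +
(D) cracked intake manifold — oil pressure low -; engine temperature high +; fuel economy normal -; coolant loss -; knocking noise -
(E) seized caliper — oil pressure low +; engine temperature high -; fuel economy normal +; coolant loss +; knocking noise +
(F) failing ignition coil — does not account for oil pressure low
(C) is the only candidate with no mismatches.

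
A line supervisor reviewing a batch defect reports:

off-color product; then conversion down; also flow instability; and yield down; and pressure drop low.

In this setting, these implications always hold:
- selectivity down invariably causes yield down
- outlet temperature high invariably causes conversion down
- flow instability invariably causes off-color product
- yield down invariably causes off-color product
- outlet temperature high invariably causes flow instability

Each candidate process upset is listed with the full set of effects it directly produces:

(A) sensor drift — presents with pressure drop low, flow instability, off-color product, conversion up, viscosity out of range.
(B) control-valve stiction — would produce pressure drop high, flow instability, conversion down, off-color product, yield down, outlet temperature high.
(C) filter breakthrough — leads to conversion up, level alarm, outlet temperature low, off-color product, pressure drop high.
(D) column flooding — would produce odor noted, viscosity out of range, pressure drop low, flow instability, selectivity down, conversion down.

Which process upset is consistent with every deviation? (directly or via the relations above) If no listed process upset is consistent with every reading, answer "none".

D

Per-candidate check:
(A) sensor drift — fails on conversion down, yield down (predicts conversion up, not conversion down)
(B) control-valve stiction — off-color product yes; conversion down yes; flow instability yes; yield down yes; pressure drop low NO
(C) filter breakthrough — fails on conversion down, flow instability, yield down, pressure drop low (predicts conversion up, not conversion down; predicts pressure drop high, not pressure drop low)
(D) column flooding — accounts for every observation (off-color product through flow instability → off-color product)
(D) is the only candidate with no mismatches.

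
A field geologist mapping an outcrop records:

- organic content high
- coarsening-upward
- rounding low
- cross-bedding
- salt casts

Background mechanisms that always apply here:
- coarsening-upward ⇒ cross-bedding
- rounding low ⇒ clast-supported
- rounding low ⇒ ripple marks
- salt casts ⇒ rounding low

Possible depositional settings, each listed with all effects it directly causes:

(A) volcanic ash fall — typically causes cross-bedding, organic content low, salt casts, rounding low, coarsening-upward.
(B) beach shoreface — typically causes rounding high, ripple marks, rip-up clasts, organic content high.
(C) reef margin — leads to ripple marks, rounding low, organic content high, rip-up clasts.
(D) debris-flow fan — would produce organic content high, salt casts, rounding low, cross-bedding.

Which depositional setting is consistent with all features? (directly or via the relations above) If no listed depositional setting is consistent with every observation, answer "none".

none

For each candidate, compare predicted effects to what was observed:
(A) volcanic ash fall — organic content high -; coarsening-upward +; rounding low +; cross-bedding +; salt casts +
(B) beach shoreface — organic content high +; coarsening-upward -; rounding low -; cross-bedding -; salt casts -
(C) reef margin — does not account for coarsening-upward, cross-bedding, salt casts
(D) debris-flow fan — organic content high +; coarsening-upward -; rounding low +; cross-bedding +; salt casts +
No candidate is consistent with all observations.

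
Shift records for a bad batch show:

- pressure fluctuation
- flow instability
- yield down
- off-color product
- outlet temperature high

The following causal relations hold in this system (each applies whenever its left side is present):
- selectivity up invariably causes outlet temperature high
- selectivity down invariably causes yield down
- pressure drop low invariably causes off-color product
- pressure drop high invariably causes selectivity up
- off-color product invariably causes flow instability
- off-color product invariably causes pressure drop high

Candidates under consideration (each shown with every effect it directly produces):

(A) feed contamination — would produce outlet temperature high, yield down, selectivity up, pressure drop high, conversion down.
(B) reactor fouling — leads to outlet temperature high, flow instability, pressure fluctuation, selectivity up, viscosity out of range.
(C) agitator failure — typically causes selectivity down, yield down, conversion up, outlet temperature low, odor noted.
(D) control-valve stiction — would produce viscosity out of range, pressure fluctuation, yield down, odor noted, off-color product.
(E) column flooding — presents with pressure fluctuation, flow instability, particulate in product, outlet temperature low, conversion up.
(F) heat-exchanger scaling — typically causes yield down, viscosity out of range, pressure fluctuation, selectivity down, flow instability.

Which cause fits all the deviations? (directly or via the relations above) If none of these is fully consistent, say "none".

D

Per-candidate check:
(A) feed contamination — pressure fluctuation NO; flow instability NO; yield down yes; off-color product NO; outlet temperature high yes
(B) reactor fouling — pressure fluctuation yes; flow instability yes; yield down NO; off-color product NO; outlet temperature high yes
(C) agitator failure — fails on pressure fluctuation, flow instability, off-color product, outlet temperature high (predicts outlet temperature low, not outlet temperature high)
(D) control-valve stiction — pressure fluctuation yes; flow instability yes (via off-color product → flow instability); yield down yes; off-color product yes; outlet temperature high yes (via off-color product → pressure drop high → selectivity up → outlet temperature high)
(E) column flooding — pressure fluctuation yes; flow instability yes; yield down NO; off-color product NO; outlet temperature high NO
(F) heat-exchanger scaling — pressure fluctuation yes; flow instability yes; yield down yes; off-color product NO; outlet temperature high NO
(D) is the only candidate with no mismatches.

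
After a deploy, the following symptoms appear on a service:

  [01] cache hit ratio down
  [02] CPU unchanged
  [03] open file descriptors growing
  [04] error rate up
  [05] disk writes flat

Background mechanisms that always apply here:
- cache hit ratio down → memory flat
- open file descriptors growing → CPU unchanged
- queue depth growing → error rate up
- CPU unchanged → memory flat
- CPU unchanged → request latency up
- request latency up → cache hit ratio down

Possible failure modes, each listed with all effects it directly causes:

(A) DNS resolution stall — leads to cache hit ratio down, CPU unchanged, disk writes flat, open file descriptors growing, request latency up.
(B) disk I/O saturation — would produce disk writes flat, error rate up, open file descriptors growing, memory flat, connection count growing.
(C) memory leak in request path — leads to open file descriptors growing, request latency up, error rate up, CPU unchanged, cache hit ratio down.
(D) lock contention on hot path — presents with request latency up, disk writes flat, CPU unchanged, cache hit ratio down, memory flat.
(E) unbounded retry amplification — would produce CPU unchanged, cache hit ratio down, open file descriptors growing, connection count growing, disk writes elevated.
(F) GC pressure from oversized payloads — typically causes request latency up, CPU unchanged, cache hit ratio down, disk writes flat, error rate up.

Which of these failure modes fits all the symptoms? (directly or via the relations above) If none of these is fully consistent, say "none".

Per-candidate check:
(A) DNS resolution stall — cache hit ratio down match; CPU unchanged match; open file descriptors growing match; error rate up miss; disk writes flat match
(B) disk I/O saturation — accounts for every observation (cache hit ratio down through open file descriptors growing → CPU unchanged → request latency up → cache hit ratio down)
(C) memory leak in request path — does not account for disk writes flat
(D) lock contention on hot path — cache hit ratio down match; CPU unchanged match; open file descriptors growing miss; error rate up miss; disk writes flat match
(E) unbounded retry amplification — cache hit ratio down match; CPU unchanged match; open file descriptors growing match; error rate up miss; disk writes flat miss
(F) GC pressure from oversized payloads — cache hit ratio down match; CPU unchanged match; open file descriptors growing miss; error rate up match; disk writes flat match
(B) is the only candidate with no mismatches.

B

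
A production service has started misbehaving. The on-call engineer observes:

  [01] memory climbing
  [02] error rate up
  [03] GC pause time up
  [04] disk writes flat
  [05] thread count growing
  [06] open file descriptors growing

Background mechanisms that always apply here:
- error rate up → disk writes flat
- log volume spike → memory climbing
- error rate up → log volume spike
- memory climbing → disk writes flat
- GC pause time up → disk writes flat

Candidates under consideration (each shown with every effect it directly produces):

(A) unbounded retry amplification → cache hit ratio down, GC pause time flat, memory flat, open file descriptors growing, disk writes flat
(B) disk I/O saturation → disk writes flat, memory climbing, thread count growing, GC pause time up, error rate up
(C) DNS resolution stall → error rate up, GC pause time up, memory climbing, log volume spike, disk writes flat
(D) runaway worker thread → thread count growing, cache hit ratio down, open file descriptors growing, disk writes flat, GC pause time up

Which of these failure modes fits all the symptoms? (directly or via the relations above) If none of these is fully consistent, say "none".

none

Per-candidate check:
(A) unbounded retry amplification — memory climbing NO; error rate up NO; GC pause time up NO; disk writes flat yes; thread count growing NO; open file descriptors growing yes
(B) disk I/O saturation — memory climbing yes; error rate up yes; GC pause time up yes; disk writes flat yes; thread count growing yes; open file descriptors growing NO
(C) DNS resolution stall — memory climbing yes; error rate up yes; GC pause time up yes; disk writes flat yes; thread count growing NO; open file descriptors growing NO
(D) runaway worker thread — does not account for memory climbing, error rate up
Every candidate fails on at least one observation.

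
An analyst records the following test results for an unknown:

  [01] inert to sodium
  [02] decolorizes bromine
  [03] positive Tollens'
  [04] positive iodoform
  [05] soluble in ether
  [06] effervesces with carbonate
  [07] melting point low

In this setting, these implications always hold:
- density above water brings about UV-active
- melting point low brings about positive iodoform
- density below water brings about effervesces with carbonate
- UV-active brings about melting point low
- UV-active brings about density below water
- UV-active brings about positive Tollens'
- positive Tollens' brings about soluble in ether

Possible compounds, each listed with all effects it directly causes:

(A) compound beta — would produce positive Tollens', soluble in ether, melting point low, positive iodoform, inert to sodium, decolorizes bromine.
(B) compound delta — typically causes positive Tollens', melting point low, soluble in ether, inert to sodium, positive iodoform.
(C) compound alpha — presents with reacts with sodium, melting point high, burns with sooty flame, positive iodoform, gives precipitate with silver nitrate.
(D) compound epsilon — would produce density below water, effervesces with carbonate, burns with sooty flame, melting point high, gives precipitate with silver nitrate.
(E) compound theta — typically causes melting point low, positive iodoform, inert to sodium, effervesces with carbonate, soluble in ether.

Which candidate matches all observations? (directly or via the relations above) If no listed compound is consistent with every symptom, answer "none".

none

Per-candidate check:
(A) compound beta — does not account for effervesces with carbonate
(B) compound delta — inert to sodium +; decolorizes bromine -; positive Tollens' +; positive iodoform +; soluble in ether +; effervesces with carbonate -; melting point low +
(C) compound alpha — inert to sodium -; decolorizes bromine -; positive Tollens' -; positive iodoform +; soluble in ether -; effervesces with carbonate -; melting point low -
(D) compound epsilon — fails on inert to sodium, decolorizes bromine, positive Tollens', positive iodoform, soluble in ether, melting point low (predicts melting point high, not melting point low)
(E) compound theta — inert to sodium +; decolorizes bromine -; positive Tollens' -; positive iodoform +; soluble in ether +; effervesces with carbonate +; melting point low +
No candidate is consistent with all observations.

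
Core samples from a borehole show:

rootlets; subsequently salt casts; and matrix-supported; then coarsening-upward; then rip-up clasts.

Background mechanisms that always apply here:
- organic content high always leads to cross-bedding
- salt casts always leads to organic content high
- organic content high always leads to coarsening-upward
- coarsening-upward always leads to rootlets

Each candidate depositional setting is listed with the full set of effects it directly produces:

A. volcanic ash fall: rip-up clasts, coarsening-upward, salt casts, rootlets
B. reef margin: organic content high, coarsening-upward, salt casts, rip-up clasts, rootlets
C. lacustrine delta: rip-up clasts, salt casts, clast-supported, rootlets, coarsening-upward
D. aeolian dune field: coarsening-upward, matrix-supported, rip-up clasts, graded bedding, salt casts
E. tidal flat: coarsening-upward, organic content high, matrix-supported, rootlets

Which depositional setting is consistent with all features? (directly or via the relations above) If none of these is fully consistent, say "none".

Per-candidate check:
(A) volcanic ash fall — rootlets +; salt casts +; matrix-supported -; coarsening-upward +; rip-up clasts +
(B) reef margin — rootlets +; salt casts +; matrix-supported -; coarsening-upward +; rip-up clasts +
(C) lacustrine delta — fails on matrix-supported (predicts clast-supported, not matrix-supported)
(D) aeolian dune field — rootlets + (by coarsening-upward → rootlets); salt casts +; matrix-supported +; coarsening-upward +; rip-up clasts +
(E) tidal flat — does not account for salt casts, rip-up clasts
Only (D) is consistent with every observation.

D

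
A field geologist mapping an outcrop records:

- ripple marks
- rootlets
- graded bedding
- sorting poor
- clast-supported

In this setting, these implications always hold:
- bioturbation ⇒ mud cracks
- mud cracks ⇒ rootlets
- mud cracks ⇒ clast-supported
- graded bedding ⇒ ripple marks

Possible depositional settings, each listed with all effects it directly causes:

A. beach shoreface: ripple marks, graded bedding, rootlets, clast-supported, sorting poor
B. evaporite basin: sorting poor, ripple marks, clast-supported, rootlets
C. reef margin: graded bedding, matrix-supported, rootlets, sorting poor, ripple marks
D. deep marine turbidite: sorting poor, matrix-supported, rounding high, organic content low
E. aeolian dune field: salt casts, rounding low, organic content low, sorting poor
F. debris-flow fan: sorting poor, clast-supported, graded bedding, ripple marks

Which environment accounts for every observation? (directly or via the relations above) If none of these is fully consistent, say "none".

A

For each candidate, compare predicted effects to what was observed:
(A) beach shoreface — accounts for every observation
(B) evaporite basin — does not account for graded bedding
(C) reef margin — fails on clast-supported (predicts matrix-supported, not clast-supported)
(D) deep marine turbidite — fails on ripple marks, rootlets, graded bedding, clast-supported (predicts matrix-supported, not clast-supported)
(E) aeolian dune field — does not account for ripple marks, rootlets, graded bedding, clast-supported
(F) debris-flow fan — ripple marks match; rootlets miss; graded bedding match; sorting poor match; clast-supported match
(A) alone accounts for all the evidence.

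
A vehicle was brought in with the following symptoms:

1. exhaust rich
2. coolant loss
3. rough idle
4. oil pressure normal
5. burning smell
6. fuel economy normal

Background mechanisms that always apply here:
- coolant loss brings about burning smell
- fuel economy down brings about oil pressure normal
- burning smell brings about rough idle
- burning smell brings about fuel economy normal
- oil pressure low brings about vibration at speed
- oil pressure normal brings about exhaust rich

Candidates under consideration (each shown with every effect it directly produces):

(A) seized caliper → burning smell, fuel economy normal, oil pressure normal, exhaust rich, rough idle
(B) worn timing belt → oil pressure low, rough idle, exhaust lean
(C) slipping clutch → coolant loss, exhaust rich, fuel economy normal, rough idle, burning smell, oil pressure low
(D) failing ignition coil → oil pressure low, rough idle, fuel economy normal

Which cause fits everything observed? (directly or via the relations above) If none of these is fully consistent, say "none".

Checking each candidate against the observations:
(A) seized caliper — does not account for coolant loss
(B) worn timing belt — fails on exhaust rich, coolant loss, oil pressure normal, burning smell, fuel economy normal (predicts exhaust lean, not exhaust rich; predicts oil pressure low, not oil pressure normal)
(C) slipping clutch — exhaust rich match; coolant loss match; rough idle match; oil pressure normal miss; burning smell match; fuel economy normal match
(D) failing ignition coil — fails on exhaust rich, coolant loss, oil pressure normal, burning smell (predicts oil pressure low, not oil pressure normal)
No candidate is consistent with all observations.

none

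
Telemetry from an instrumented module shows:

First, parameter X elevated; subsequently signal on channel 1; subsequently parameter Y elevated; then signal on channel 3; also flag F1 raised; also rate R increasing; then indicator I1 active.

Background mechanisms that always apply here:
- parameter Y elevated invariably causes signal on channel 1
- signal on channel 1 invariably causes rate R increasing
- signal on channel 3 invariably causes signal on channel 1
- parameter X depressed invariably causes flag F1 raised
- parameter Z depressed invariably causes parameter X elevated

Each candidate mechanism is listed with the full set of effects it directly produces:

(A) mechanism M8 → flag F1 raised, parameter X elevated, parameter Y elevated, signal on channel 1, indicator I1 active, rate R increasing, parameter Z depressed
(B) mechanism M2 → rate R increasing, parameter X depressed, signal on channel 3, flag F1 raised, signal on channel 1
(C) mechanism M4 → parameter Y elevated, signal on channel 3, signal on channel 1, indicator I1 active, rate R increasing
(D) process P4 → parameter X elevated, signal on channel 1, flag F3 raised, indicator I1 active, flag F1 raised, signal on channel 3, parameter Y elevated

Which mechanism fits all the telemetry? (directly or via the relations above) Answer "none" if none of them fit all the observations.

D

Testing each hypothesis:
(A) mechanism M8 — parameter X elevated ✓; signal on channel 1 ✓; parameter Y elevated ✓; signal on channel 3 ✗; flag F1 raised ✓; rate R increasing ✓; indicator I1 active ✓
(B) mechanism M2 — parameter X elevated ✗; signal on channel 1 ✓; parameter Y elevated ✗; signal on channel 3 ✓; flag F1 raised ✓; rate R increasing ✓; indicator I1 active ✗
(C) mechanism M4 — does not account for parameter X elevated, flag F1 raised
(D) process P4 — parameter X elevated ✓; signal on channel 1 ✓; parameter Y elevated ✓; signal on channel 3 ✓; flag F1 raised ✓; rate R increasing ✓ (via signal on channel 1 → rate R increasing); indicator I1 active ✓
(D) is the only candidate with no mismatches.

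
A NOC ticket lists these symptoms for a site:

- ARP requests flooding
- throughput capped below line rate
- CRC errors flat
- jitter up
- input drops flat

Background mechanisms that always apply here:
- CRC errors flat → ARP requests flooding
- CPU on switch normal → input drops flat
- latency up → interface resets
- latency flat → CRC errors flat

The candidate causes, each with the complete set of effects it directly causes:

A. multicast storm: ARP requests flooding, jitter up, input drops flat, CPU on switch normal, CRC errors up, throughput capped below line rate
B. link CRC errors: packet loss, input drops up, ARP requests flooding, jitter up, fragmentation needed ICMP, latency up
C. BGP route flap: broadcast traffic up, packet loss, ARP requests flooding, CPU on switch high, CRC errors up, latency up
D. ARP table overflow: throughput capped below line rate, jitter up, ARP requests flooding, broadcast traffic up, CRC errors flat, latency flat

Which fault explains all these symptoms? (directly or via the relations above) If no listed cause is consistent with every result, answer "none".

none

Checking each candidate against the observations:
(A) multicast storm — ARP requests flooding +; throughput capped below line rate +; CRC errors flat -; jitter up +; input drops flat +
(B) link CRC errors — fails on throughput capped below line rate, CRC errors flat, input drops flat (predicts input drops up, not input drops flat)
(C) BGP route flap — ARP requests flooding +; throughput capped below line rate -; CRC errors flat -; jitter up -; input drops flat -
(D) ARP table overflow — does not account for input drops flat
None of the listed candidates fits everything.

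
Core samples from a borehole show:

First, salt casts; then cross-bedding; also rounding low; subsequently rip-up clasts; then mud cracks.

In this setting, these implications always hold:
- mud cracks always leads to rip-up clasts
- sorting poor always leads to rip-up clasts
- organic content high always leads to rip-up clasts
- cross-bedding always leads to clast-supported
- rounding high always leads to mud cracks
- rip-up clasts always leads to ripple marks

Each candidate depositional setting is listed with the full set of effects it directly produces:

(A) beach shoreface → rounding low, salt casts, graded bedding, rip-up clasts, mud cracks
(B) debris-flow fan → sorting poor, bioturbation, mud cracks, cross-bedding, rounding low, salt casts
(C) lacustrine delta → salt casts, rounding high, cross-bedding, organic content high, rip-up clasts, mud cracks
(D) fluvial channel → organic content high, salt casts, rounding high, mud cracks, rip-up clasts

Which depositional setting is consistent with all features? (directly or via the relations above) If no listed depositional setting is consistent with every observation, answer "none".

B

For each candidate, compare predicted effects to what was observed:
(A) beach shoreface — does not account for cross-bedding
(B) debris-flow fan — salt casts ✓; cross-bedding ✓; rounding low ✓; rip-up clasts ✓ (through mud cracks → rip-up clasts); mud cracks ✓
(C) lacustrine delta — salt casts ✓; cross-bedding ✓; rounding low ✗; rip-up clasts ✓; mud cracks ✓
(D) fluvial channel — fails on cross-bedding, rounding low (predicts rounding high, not rounding low)
Only (B) is consistent with every observation.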